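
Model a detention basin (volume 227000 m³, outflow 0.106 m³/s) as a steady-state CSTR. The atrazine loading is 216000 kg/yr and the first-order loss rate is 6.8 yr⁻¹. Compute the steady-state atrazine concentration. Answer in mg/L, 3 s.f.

44.2 mg/L

Outflow Q = 0.106 m³/s × 3.156e+07 s/yr = 3.345e+06 m³/yr.
Steady-state CSTR mass balance: W = Q·C + k·V·C, so C = W/(Q + kV).
Q + kV = 3.345e+06 + 6.8·227000 = 4.889e+06 m³/yr.
C = 216000/4.889e+06 = 0.04418 kg/m³ = 44.18 mg/L.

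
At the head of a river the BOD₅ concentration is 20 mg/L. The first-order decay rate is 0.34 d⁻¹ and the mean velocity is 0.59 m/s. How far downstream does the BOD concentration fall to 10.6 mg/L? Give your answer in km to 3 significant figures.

95.2 km

From C = C₀·e^(−kt), t = ln(C₀/C)/k = ln(20/10.6)/0.34 = 0.6349/0.34 = 1.867 d.
Distance = v·t = 0.59 m/s × 1.613e+05 s = 9.519e+04 m = 95.19 km.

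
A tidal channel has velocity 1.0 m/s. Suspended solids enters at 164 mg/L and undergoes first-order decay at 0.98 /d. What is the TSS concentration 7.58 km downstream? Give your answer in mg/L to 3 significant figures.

150 mg/L

Travel time t = 7.58 km / 1.0 m/s = 7580/1.0 = 7580 s = 0.08773 d.
First-order decay: C = 164·exp(−0.98·0.08773) = 164·0.9176 = 150.5 mg/L.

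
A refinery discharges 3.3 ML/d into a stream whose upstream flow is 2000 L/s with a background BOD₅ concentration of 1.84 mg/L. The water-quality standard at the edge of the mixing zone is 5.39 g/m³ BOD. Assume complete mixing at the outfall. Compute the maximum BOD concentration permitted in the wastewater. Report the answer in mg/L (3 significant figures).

191 mg/L

3.3 ML/d = 0.03819 m³/s.
2000 L/s = 2 m³/s.
Mass balance: 5.39·2.038 = 0.03819·Cₑ + 2·1.84.
Cₑ = (10.99 − 3.68) / 0.03819 = 191.3 mg/L.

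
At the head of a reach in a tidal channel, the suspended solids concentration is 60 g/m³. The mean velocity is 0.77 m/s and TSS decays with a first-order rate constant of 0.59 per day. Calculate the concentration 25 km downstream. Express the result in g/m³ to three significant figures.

48.1 g/m³

Travel time t = 25 km / 0.77 m/s = 2.5e+04/0.77 = 3.247e+04 s = 0.3758 d.
First-order decay: C = 60·exp(−0.59·0.3758) = 60·0.8011 = 48.07 g/m³.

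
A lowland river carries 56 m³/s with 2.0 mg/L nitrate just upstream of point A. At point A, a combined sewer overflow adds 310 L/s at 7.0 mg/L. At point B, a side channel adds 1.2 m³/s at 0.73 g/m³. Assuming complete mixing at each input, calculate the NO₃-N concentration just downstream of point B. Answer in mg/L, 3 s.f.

2.00 mg/L

310 L/s = 0.31 m³/s.
After input A: C = (56·2 + 0.31·7) / 56.31 = 2.028 mg/L.
After input B: C = (56.31·2.028 + 1.2·0.73) / 57.51 = 2 mg/L.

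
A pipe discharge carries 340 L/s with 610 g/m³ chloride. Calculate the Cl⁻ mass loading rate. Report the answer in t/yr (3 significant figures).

6550 t/yr

340 L/s = 0.34 m³/s.
Mass flux = Q·C = 0.34 m³/s × 610 g/m³ = 207.4 g/s.
= 207.4 g/s × 31.56 = 6545 t/yr.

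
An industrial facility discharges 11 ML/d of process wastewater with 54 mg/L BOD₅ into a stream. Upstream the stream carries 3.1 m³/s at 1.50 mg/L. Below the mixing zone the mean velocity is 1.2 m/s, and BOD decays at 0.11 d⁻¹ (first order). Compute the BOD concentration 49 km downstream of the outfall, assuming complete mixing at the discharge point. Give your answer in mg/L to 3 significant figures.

3.39 mg/L

11 ML/d = 0.1273 m³/s.
After complete mixing, C₀ = (0.1273·54 + 3.1·1.5) / 3.227 = 3.571 mg/L.
Travel time t = 4.9e+04 m / 1.2 m/s = 4.083e+04 s = 0.4726 d.
C = 3.571·exp(−0.11·0.4726) = 3.571·0.9493 = 3.39 mg/L.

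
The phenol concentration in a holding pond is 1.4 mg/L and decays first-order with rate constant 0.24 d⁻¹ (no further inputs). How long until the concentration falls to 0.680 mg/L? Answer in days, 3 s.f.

3.01 d

t = ln(C₀/C)/k = ln(1.4/0.680)/0.24 = 0.7221/0.24 = 3.009 d.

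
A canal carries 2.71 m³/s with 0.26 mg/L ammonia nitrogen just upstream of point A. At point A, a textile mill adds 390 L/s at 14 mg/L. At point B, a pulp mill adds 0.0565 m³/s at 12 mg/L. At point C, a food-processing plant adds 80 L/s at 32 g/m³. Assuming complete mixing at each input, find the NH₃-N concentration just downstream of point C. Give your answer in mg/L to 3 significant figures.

2.91 mg/L

390 L/s = 0.39 m³/s.
After input A: C = (2.71·0.26 + 0.39·14) / 3.1 = 1.989 mg/L.
After input B: C = (3.1·1.989 + 0.0565·12) / 3.157 = 2.168 mg/L.
80 L/s = 0.08 m³/s.
After input C: C = (3.157·2.168 + 0.08·32) / 3.237 = 2.905 mg/L.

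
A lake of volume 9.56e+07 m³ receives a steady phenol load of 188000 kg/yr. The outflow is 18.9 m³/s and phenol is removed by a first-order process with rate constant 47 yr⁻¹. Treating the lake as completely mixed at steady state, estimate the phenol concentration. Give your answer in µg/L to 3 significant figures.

Outflow Q = 18.9 m³/s × 3.156e+07 s/yr = 5.964e+08 m³/yr.
Steady-state CSTR mass balance: W = Q·C + k·V·C, so C = W/(Q + kV).
Q + kV = 5.964e+08 + 47·9.56e+07 = 5.09e+09 m³/yr.
C = 188000/5.09e+09 = 3.694e-05 kg/m³ = 0.03694 mg/L = 36.94 µg/L.

36.9 µg/L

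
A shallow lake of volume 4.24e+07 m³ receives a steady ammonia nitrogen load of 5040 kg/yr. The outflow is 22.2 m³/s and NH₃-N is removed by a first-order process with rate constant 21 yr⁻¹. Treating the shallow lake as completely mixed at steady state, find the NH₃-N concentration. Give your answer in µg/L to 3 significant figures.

3.17 µg/L

Outflow Q = 22.2 m³/s × 3.156e+07 s/yr = 7.006e+08 m³/yr.
Steady-state CSTR mass balance: W = Q·C + k·V·C, so C = W/(Q + kV).
Q + kV = 7.006e+08 + 21·4.24e+07 = 1.591e+09 m³/yr.
C = 5040/1.591e+09 = 3.168e-06 kg/m³ = 0.003168 mg/L = 3.168 µg/L.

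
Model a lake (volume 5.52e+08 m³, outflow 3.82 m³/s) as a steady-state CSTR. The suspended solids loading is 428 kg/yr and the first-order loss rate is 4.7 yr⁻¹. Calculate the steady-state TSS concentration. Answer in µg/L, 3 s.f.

Outflow Q = 3.82 m³/s × 3.156e+07 s/yr = 1.206e+08 m³/yr.
Steady-state CSTR mass balance: W = Q·C + k·V·C, so C = W/(Q + kV).
Q + kV = 1.206e+08 + 4.7·5.52e+08 = 2.715e+09 m³/yr.
C = 428/2.715e+09 = 1.576e-07 kg/m³ = 0.0001576 mg/L = 0.1576 µg/L.

0.158 µg/L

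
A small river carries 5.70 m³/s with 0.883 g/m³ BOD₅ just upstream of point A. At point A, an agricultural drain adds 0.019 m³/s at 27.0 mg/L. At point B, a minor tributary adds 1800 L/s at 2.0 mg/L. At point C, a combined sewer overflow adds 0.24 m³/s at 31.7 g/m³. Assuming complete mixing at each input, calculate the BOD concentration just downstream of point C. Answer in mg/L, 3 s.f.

After input A: C = (5.7·0.883 + 0.019·27) / 5.719 = 0.9698 mg/L.
1800 L/s = 1.8 m³/s.
After input B: C = (5.719·0.9698 + 1.8·2) / 7.519 = 1.216 mg/L.
After input C: C = (7.519·1.216 + 0.24·31.7) / 7.759 = 2.159 mg/L.

2.16 mg/L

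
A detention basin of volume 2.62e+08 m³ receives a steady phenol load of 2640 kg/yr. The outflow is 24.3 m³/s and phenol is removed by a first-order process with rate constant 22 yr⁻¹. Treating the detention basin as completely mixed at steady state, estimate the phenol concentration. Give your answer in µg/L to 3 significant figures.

Outflow Q = 24.3 m³/s × 3.156e+07 s/yr = 7.668e+08 m³/yr.
Steady-state CSTR mass balance: W = Q·C + k·V·C, so C = W/(Q + kV).
Q + kV = 7.668e+08 + 22·2.62e+08 = 6.531e+09 m³/yr.
C = 2640/6.531e+09 = 4.042e-07 kg/m³ = 0.0004042 mg/L = 0.4042 µg/L.

0.404 µg/L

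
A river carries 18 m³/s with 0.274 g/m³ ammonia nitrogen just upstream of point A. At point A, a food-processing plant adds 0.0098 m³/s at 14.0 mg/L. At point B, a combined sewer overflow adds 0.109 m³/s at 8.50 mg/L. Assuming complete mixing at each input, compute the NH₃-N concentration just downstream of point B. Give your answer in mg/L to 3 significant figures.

After input A: C = (18·0.274 + 0.0098·14) / 18.01 = 0.2815 mg/L.
After input B: C = (18.01·0.2815 + 0.109·8.5) / 18.12 = 0.3309 mg/L.

0.331 mg/L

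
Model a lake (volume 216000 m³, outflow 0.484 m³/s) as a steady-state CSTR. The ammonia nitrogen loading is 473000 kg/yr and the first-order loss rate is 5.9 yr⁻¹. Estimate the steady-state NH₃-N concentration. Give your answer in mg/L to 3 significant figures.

Outflow Q = 0.484 m³/s × 3.156e+07 s/yr = 1.527e+07 m³/yr.
Steady-state CSTR mass balance: W = Q·C + k·V·C, so C = W/(Q + kV).
Q + kV = 1.527e+07 + 5.9·216000 = 1.655e+07 m³/yr.
C = 473000/1.655e+07 = 0.02858 kg/m³ = 28.58 mg/L.

28.6 mg/L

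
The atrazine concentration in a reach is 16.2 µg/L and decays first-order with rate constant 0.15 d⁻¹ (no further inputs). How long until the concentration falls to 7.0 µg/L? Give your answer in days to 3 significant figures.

t = ln(C₀/C)/k = ln(16.2/7.0)/0.15 = 0.8391/0.15 = 5.594 d.

5.59 d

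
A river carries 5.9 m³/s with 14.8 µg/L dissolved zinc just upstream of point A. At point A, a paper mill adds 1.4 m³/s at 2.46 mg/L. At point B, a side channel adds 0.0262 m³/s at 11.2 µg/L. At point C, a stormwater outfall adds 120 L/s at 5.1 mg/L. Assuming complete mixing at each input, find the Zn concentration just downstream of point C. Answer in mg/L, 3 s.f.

14.8 µg/L = 0.0148 mg/L.
After input A: C = (5.9·0.0148 + 1.4·2.46) / 7.3 = 0.4837 mg/L.
11.2 µg/L = 0.0112 mg/L.
After input B: C = (7.3·0.4837 + 0.0262·0.0112) / 7.326 = 0.4821 mg/L.
120 L/s = 0.12 m³/s.
After input C: C = (7.326·0.4821 + 0.12·5.1) / 7.446 = 0.5565 mg/L.

0.556 mg/L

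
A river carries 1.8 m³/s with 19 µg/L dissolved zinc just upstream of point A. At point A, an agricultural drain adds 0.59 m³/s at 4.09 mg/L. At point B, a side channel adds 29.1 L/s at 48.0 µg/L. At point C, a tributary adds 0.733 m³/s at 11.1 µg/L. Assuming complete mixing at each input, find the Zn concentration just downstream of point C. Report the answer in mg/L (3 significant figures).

19 µg/L = 0.019 mg/L.
After input A: C = (1.8·0.019 + 0.59·4.09) / 2.39 = 1.024 mg/L.
29.1 L/s = 0.0291 m³/s.
48.0 µg/L = 0.048 mg/L.
After input B: C = (2.39·1.024 + 0.0291·0.048) / 2.419 = 1.012 mg/L.
11.1 µg/L = 0.0111 mg/L.
After input C: C = (2.419·1.012 + 0.733·0.0111) / 3.152 = 0.7794 mg/L.

0.779 mg/L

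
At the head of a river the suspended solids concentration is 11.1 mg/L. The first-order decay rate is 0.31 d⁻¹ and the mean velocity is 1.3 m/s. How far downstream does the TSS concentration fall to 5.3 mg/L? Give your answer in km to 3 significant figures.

268 km

From C = C₀·e^(−kt), t = ln(C₀/C)/k = ln(11.1/5.3)/0.31 = 0.7392/0.31 = 2.385 d.
Distance = v·t = 1.3 m/s × 2.06e+05 s = 2.678e+05 m = 267.8 km.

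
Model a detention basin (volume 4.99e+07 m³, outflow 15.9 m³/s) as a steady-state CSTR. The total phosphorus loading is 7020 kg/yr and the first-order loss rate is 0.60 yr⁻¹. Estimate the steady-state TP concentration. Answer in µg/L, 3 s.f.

13.2 µg/L

Outflow Q = 15.9 m³/s × 3.156e+07 s/yr = 5.018e+08 m³/yr.
Steady-state CSTR mass balance: W = Q·C + k·V·C, so C = W/(Q + kV).
Q + kV = 5.018e+08 + 0.60·4.99e+07 = 5.317e+08 m³/yr.
C = 7020/5.317e+08 = 1.32e-05 kg/m³ = 0.0132 mg/L = 13.2 µg/L.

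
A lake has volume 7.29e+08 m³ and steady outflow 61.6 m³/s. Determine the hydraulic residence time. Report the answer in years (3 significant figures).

0.375 yr

Q = 61.6 m³/s × 3.156e+07 s/yr = 1.944e+09 m³/yr.
Hydraulic residence time τ = V/Q = 7.29e+08/1.944e+09 = 0.375 yr.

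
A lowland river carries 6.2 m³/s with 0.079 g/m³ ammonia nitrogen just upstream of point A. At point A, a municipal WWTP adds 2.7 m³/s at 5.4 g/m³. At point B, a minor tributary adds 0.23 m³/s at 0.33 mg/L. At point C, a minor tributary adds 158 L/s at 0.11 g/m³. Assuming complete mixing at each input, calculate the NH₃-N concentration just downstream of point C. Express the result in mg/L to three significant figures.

1.63 mg/L

After input A: C = (6.2·0.079 + 2.7·5.4) / 8.9 = 1.693 mg/L.
After input B: C = (8.9·1.693 + 0.23·0.33) / 9.13 = 1.659 mg/L.
158 L/s = 0.158 m³/s.
After input C: C = (9.13·1.659 + 0.158·0.11) / 9.288 = 1.633 mg/L.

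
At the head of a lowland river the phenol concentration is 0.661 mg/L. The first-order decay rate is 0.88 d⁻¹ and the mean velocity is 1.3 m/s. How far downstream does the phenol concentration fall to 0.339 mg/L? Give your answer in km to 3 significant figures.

From C = C₀·e^(−kt), t = ln(C₀/C)/k = ln(0.661/0.339)/0.88 = 0.6678/0.88 = 0.7588 d.
Distance = v·t = 1.3 m/s × 6.556e+04 s = 8.523e+04 m = 85.23 km.

85.2 km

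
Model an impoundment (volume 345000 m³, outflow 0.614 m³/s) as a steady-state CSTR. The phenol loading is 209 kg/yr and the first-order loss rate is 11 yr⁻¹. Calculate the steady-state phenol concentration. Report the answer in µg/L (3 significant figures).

Outflow Q = 0.614 m³/s × 3.156e+07 s/yr = 1.938e+07 m³/yr.
Steady-state CSTR mass balance: W = Q·C + k·V·C, so C = W/(Q + kV).
Q + kV = 1.938e+07 + 11·345000 = 2.317e+07 m³/yr.
C = 209/2.317e+07 = 9.02e-06 kg/m³ = 0.00902 mg/L = 9.02 µg/L.

9.02 µg/L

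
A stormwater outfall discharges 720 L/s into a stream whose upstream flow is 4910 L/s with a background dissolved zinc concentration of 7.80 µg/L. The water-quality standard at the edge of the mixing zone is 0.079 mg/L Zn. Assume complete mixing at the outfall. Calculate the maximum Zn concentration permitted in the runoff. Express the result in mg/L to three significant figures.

720 L/s = 0.72 m³/s.
4910 L/s = 4.91 m³/s.
7.80 µg/L = 0.0078 mg/L.
Mass balance: 0.079·5.63 = 0.72·Cₑ + 4.91·0.0078.
Cₑ = (0.4448 − 0.0383) / 0.72 = 0.5645 mg/L.

0.565 mg/L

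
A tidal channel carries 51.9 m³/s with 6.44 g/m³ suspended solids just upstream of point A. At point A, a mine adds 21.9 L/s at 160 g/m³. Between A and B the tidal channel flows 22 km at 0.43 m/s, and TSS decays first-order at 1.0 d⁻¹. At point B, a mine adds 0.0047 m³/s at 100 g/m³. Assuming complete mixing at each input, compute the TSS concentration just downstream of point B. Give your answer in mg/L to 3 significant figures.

3.61 mg/L

21.9 L/s = 0.0219 m³/s.
After input A: C = (51.9·6.44 + 0.0219·160) / 51.92 = 6.505 mg/L.
Over the 22 km reach to input B (t = 5.116e+04 s = 0.5922 d), decay gives C = 6.505·exp(−1.0·0.5922) = 3.598 mg/L.
After input B: C = (51.92·3.598 + 0.0047·100) / 51.93 = 3.607 mg/L.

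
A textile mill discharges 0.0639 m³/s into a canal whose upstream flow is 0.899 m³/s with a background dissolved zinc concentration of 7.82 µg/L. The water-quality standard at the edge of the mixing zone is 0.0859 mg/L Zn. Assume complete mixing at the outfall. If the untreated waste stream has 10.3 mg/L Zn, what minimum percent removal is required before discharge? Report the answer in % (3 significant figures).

88.5 %

7.82 µg/L = 0.00782 mg/L.
Mass balance: 0.0859·0.9629 = 0.0639·Cₑ + 0.899·0.00782.
Cₑ = (0.08271 − 0.00703) / 0.0639 = 1.184 mg/L.
Required removal = 1 − 1.184/10.3 = 88.5 %.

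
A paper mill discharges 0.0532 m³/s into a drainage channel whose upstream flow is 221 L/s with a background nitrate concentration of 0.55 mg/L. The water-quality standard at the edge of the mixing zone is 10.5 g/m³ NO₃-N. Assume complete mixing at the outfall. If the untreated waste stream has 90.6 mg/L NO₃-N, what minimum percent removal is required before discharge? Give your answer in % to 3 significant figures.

221 L/s = 0.221 m³/s.
Mass balance: 10.5·0.2742 = 0.0532·Cₑ + 0.221·0.55.
Cₑ = (2.879 − 0.1216) / 0.0532 = 51.83 mg/L.
Required removal = 1 − 51.83/90.6 = 42.79 %.

42.8 %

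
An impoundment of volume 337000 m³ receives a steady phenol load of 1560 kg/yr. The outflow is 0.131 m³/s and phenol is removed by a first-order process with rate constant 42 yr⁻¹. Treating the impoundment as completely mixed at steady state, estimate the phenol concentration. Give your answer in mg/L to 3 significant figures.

Outflow Q = 0.131 m³/s × 3.156e+07 s/yr = 4.134e+06 m³/yr.
Steady-state CSTR mass balance: W = Q·C + k·V·C, so C = W/(Q + kV).
Q + kV = 4.134e+06 + 42·337000 = 1.829e+07 m³/yr.
C = 1560/1.829e+07 = 8.53e-05 kg/m³ = 0.0853 mg/L.

0.0853 mg/L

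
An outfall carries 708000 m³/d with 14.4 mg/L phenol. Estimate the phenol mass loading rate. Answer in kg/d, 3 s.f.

708000 m³/d = 8.194 m³/s.
Mass flux = Q·C = 8.194 m³/s × 14.4 g/m³ = 118 g/s.
= 118 g/s × 86.4 = 1.02e+04 kg/d.

10200 kg/d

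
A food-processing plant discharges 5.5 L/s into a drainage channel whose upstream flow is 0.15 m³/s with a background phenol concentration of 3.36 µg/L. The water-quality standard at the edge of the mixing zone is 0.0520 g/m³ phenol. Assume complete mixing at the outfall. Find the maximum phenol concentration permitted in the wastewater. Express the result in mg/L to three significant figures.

5.5 L/s = 0.0055 m³/s.
3.36 µg/L = 0.00336 mg/L.
Mass balance: 0.052·0.1555 = 0.0055·Cₑ + 0.15·0.00336.
Cₑ = (0.008086 − 0.000504) / 0.0055 = 1.379 mg/L.

1.38 mg/L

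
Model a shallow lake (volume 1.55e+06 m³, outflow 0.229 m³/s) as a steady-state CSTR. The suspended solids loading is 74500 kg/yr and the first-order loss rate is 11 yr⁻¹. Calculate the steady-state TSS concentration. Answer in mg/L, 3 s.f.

3.07 mg/L

Outflow Q = 0.229 m³/s × 3.156e+07 s/yr = 7.227e+06 m³/yr.
Steady-state CSTR mass balance: W = Q·C + k·V·C, so C = W/(Q + kV).
Q + kV = 7.227e+06 + 11·1.55e+06 = 2.428e+07 m³/yr.
C = 74500/2.428e+07 = 0.003069 kg/m³ = 3.069 mg/L.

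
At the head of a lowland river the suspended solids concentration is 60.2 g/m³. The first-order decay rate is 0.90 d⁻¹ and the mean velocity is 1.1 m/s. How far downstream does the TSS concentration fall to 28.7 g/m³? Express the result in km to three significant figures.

78.2 km

From C = C₀·e^(−kt), t = ln(C₀/C)/k = ln(60.2/28.7)/0.90 = 0.7408/0.90 = 0.8231 d.
Distance = v·t = 1.1 m/s × 7.111e+04 s = 7.823e+04 m = 78.23 km.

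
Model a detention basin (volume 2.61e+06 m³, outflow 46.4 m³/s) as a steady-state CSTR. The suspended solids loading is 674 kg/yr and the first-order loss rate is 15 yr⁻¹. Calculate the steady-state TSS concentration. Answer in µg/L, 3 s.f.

Outflow Q = 46.4 m³/s × 3.156e+07 s/yr = 1.464e+09 m³/yr.
Steady-state CSTR mass balance: W = Q·C + k·V·C, so C = W/(Q + kV).
Q + kV = 1.464e+09 + 15·2.61e+06 = 1.503e+09 m³/yr.
C = 674/1.503e+09 = 4.483e-07 kg/m³ = 0.0004483 mg/L = 0.4483 µg/L.

0.448 µg/L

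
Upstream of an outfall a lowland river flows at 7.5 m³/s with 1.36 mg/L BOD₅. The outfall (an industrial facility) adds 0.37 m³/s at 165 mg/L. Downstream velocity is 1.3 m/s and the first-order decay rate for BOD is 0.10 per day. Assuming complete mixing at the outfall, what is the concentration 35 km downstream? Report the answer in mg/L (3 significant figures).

After complete mixing, C₀ = (0.37·165 + 7.5·1.36) / 7.87 = 9.053 mg/L.
Travel time t = 3.5e+04 m / 1.3 m/s = 2.692e+04 s = 0.3116 d.
C = 9.053·exp(−0.10·0.3116) = 9.053·0.9693 = 8.776 mg/L.

8.78 mg/L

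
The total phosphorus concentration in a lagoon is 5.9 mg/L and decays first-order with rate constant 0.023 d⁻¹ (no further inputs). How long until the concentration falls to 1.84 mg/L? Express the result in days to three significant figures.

50.7 d

t = ln(C₀/C)/k = ln(5.9/1.84)/0.023 = 1.165/0.023 = 50.66 d.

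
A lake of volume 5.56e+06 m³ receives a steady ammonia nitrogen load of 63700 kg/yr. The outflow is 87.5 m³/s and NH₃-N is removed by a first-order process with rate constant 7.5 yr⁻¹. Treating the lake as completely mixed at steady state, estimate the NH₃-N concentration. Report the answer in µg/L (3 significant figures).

Outflow Q = 87.5 m³/s × 3.156e+07 s/yr = 2.761e+09 m³/yr.
Steady-state CSTR mass balance: W = Q·C + k·V·C, so C = W/(Q + kV).
Q + kV = 2.761e+09 + 7.5·5.56e+06 = 2.803e+09 m³/yr.
C = 63700/2.803e+09 = 2.273e-05 kg/m³ = 0.02273 mg/L = 22.73 µg/L.

22.7 µg/L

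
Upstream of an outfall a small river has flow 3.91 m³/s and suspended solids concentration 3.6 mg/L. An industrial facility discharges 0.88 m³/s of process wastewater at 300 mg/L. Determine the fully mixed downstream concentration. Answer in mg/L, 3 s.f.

58.1 mg/L

By mass balance at complete mixing, C = (0.88·300 + 3.91·3.6) / (0.88 + 3.91) = 278.1/4.79 = 58.05 mg/L.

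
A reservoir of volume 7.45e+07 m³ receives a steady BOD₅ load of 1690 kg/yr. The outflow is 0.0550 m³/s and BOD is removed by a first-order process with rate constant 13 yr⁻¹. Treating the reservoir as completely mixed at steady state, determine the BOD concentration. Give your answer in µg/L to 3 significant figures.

1.74 µg/L

Outflow Q = 0.0550 m³/s × 3.156e+07 s/yr = 1.736e+06 m³/yr.
Steady-state CSTR mass balance: W = Q·C + k·V·C, so C = W/(Q + kV).
Q + kV = 1.736e+06 + 13·7.45e+07 = 9.702e+08 m³/yr.
C = 1690/9.702e+08 = 1.742e-06 kg/m³ = 0.001742 mg/L = 1.742 µg/L.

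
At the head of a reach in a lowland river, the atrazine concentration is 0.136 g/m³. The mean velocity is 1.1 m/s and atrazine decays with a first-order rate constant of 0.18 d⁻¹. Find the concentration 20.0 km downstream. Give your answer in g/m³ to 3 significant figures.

Travel time t = 20.0 km / 1.1 m/s = 2e+04/1.1 = 1.818e+04 s = 0.2104 d.
First-order decay: C = 0.136·exp(−0.18·0.2104) = 0.136·0.9628 = 0.1309 g/m³.

0.131 g/m³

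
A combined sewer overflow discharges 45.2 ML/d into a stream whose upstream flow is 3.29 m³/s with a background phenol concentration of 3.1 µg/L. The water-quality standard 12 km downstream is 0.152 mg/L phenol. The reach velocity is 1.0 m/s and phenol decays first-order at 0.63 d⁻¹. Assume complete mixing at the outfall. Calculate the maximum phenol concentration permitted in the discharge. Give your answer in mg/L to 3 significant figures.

45.2 ML/d = 0.5231 m³/s.
3.1 µg/L = 0.0031 mg/L.
Travel time to the compliance point: t = 1.2e+04/1.0 = 1.2e+04 s = 0.1389 d; decay factor exp(−0.63·0.1389) = 0.9162.
So the concentration just after mixing may be at most 0.152/0.9162 = 0.1659 mg/L.
Mass balance: 0.1659·3.813 = 0.5231·Cₑ + 3.29·0.0031.
Cₑ = (0.6326 − 0.0102) / 0.5231 = 1.19 mg/L.

1.19 mg/L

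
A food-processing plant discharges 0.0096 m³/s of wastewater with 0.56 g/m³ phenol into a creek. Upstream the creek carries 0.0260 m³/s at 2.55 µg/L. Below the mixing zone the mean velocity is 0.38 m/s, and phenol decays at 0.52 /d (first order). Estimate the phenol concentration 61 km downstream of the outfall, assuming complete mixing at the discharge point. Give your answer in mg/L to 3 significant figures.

2.55 µg/L = 0.00255 mg/L.
After complete mixing, C₀ = (0.0096·0.56 + 0.026·0.00255) / 0.0356 = 0.1529 mg/L.
Travel time t = 6.1e+04 m / 0.38 m/s = 1.605e+05 s = 1.858 d.
C = 0.1529·exp(−0.52·1.858) = 0.1529·0.3806 = 0.05818 mg/L.

0.0582 mg/L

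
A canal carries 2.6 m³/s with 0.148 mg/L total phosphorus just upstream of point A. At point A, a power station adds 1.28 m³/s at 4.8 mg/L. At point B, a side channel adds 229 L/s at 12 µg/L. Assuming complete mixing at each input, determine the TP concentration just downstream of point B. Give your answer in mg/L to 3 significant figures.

After input A: C = (2.6·0.148 + 1.28·4.8) / 3.88 = 1.683 mg/L.
229 L/s = 0.229 m³/s.
12 µg/L = 0.012 mg/L.
After input B: C = (3.88·1.683 + 0.229·0.012) / 4.109 = 1.59 mg/L.

1.59 mg/L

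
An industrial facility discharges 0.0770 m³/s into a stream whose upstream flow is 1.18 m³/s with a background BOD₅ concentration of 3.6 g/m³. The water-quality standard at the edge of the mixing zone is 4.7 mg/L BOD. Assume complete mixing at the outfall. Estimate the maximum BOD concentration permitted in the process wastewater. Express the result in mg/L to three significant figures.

21.6 mg/L

Mass balance: 4.7·1.257 = 0.077·Cₑ + 1.18·3.6.
Cₑ = (5.908 − 4.248) / 0.077 = 21.56 mg/L.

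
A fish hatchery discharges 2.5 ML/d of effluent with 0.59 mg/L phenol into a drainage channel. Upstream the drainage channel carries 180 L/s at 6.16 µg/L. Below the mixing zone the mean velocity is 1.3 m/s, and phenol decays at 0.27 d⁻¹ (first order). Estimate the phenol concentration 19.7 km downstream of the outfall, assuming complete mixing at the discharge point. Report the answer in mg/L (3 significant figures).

2.5 ML/d = 0.02894 m³/s.
180 L/s = 0.18 m³/s.
6.16 µg/L = 0.00616 mg/L.
After complete mixing, C₀ = (0.02894·0.59 + 0.18·0.00616) / 0.2089 = 0.08702 mg/L.
Travel time t = 1.97e+04 m / 1.3 m/s = 1.515e+04 s = 0.1754 d.
C = 0.08702·exp(−0.27·0.1754) = 0.08702·0.9537 = 0.08299 mg/L.

0.0830 mg/L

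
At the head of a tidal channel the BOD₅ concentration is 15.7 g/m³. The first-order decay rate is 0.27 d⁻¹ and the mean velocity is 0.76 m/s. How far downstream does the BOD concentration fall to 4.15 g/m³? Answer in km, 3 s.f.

324 km

From C = C₀·e^(−kt), t = ln(C₀/C)/k = ln(15.7/4.15)/0.27 = 1.331/0.27 = 4.928 d.
Distance = v·t = 0.76 m/s × 4.258e+05 s = 3.236e+05 m = 323.6 km.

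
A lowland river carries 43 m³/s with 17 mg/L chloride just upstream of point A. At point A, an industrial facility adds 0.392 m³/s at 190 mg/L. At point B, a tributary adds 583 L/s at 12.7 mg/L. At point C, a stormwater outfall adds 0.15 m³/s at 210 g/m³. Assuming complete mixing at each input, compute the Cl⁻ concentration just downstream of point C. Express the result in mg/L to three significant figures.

19.1 mg/L

After input A: C = (43·17 + 0.392·190) / 43.39 = 18.56 mg/L.
583 L/s = 0.583 m³/s.
After input B: C = (43.39·18.56 + 0.583·12.7) / 43.98 = 18.49 mg/L.
After input C: C = (43.98·18.49 + 0.15·210) / 44.12 = 19.14 mg/L.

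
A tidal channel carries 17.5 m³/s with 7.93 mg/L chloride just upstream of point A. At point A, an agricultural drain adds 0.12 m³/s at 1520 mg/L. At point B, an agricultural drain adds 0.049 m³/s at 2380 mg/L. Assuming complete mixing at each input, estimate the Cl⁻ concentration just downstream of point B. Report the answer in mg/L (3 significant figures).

24.8 mg/L

After input A: C = (17.5·7.93 + 0.12·1520) / 17.62 = 18.23 mg/L.
After input B: C = (17.62·18.23 + 0.049·2380) / 17.67 = 24.78 mg/L.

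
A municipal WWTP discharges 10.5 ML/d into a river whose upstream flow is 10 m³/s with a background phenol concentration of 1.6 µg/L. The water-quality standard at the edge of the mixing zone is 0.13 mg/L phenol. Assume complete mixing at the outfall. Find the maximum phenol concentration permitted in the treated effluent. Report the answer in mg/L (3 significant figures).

10.7 mg/L

10.5 ML/d = 0.1215 m³/s.
1.6 µg/L = 0.0016 mg/L.
Mass balance: 0.13·10.12 = 0.1215·Cₑ + 10·0.0016.
Cₑ = (1.316 − 0.016) / 0.1215 = 10.7 mg/L.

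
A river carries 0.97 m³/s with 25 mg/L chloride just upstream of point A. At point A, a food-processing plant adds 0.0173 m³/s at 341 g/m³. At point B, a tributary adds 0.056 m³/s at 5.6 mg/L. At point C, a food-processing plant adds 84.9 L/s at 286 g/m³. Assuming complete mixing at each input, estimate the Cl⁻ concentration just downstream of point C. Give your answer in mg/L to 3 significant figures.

48.5 mg/L

After input A: C = (0.97·25 + 0.0173·341) / 0.9873 = 30.54 mg/L.
After input B: C = (0.9873·30.54 + 0.056·5.6) / 1.043 = 29.2 mg/L.
84.9 L/s = 0.0849 m³/s.
After input C: C = (1.043·29.2 + 0.0849·286) / 1.128 = 48.52 mg/L.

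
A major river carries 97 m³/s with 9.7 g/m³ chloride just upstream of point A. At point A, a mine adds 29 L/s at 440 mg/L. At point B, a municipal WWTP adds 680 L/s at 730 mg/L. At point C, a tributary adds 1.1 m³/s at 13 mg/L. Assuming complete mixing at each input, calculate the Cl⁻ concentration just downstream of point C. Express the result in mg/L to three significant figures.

14.8 mg/L

29 L/s = 0.029 m³/s.
After input A: C = (97·9.7 + 0.029·440) / 97.03 = 9.829 mg/L.
680 L/s = 0.68 m³/s.
After input B: C = (97.03·9.829 + 0.68·730) / 97.71 = 14.84 mg/L.
After input C: C = (97.71·14.84 + 1.1·13) / 98.81 = 14.82 mg/L.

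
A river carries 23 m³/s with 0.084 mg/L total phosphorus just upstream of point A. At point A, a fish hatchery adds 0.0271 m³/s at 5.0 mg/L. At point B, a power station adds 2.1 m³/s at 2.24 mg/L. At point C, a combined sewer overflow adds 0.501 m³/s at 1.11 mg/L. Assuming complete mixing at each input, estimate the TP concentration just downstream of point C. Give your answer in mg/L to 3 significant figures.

After input A: C = (23·0.084 + 0.0271·5) / 23.03 = 0.08979 mg/L.
After input B: C = (23.03·0.08979 + 2.1·2.24) / 25.13 = 0.2695 mg/L.
After input C: C = (25.13·0.2695 + 0.501·1.11) / 25.63 = 0.2859 mg/L.

0.286 mg/L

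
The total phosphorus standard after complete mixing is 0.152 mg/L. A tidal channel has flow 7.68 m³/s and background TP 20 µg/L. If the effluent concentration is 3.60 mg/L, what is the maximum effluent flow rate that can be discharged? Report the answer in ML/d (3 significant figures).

25.4 ML/d

20 µg/L = 0.02 mg/L.
Mass balance at complete mixing: C_std·(Q_w + Q_r) = Q_w·C_e + Q_r·C_b.
Rearranging, Q_w = Q_r·(C_std − C_b)/(C_e − C_std) = 7.68·(0.152 − 0.02) / (3.6 − 0.152) = 0.294 m³/s.
= 25.4 ML/d.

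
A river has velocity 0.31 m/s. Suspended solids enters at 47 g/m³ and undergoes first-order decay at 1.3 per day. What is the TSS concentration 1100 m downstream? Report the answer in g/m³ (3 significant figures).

44.6 g/m³

Travel time t = 1100 m / 0.31 m/s = 1100/0.31 = 3548 s = 0.04107 d.
First-order decay: C = 47·exp(−1.3·0.04107) = 47·0.948 = 44.56 g/m³.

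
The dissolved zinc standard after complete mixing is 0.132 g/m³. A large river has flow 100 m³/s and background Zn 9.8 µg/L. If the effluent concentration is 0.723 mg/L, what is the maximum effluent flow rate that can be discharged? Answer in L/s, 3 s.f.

9.8 µg/L = 0.0098 mg/L.
Mass balance at complete mixing: C_std·(Q_w + Q_r) = Q_w·C_e + Q_r·C_b.
Rearranging, Q_w = Q_r·(C_std − C_b)/(C_e − C_std) = 100·(0.132 − 0.0098) / (0.723 − 0.132) = 20.68 m³/s.
= 2.068e+04 L/s.

20700 L/s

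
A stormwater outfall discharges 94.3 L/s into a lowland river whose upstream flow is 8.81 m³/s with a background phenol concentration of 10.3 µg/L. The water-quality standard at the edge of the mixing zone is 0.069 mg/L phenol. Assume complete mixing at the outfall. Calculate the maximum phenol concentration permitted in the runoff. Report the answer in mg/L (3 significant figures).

94.3 L/s = 0.0943 m³/s.
10.3 µg/L = 0.0103 mg/L.
Mass balance: 0.069·8.904 = 0.0943·Cₑ + 8.81·0.0103.
Cₑ = (0.6144 − 0.09074) / 0.0943 = 5.553 mg/L.

5.55 mg/L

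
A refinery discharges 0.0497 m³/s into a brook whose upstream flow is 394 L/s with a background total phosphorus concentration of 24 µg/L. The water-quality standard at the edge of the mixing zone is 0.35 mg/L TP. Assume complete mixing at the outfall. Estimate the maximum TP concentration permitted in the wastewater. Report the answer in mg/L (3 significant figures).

394 L/s = 0.394 m³/s.
24 µg/L = 0.024 mg/L.
Mass balance: 0.35·0.4437 = 0.0497·Cₑ + 0.394·0.024.
Cₑ = (0.1553 − 0.009456) / 0.0497 = 2.934 mg/L.

2.93 mg/L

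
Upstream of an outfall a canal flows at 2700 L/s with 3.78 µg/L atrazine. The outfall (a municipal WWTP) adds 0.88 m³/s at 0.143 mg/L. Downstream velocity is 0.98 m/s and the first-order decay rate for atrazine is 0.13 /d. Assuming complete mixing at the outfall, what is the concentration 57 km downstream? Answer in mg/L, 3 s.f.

2700 L/s = 2.7 m³/s.
3.78 µg/L = 0.00378 mg/L.
After complete mixing, C₀ = (0.88·0.143 + 2.7·0.00378) / 3.58 = 0.038 mg/L.
Travel time t = 5.7e+04 m / 0.98 m/s = 5.816e+04 s = 0.6732 d.
C = 0.038·exp(−0.13·0.6732) = 0.038·0.9162 = 0.03482 mg/L.

0.0348 mg/L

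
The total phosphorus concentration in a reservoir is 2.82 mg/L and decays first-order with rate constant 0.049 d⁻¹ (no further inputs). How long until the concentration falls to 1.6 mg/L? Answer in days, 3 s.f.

t = ln(C₀/C)/k = ln(2.82/1.6)/0.049 = 0.5667/0.049 = 11.57 d.

11.6 d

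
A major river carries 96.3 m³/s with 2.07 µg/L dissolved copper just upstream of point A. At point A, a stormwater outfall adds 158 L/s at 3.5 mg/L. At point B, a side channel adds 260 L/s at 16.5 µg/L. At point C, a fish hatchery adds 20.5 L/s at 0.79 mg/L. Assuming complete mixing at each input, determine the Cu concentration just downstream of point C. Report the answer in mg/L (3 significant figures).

0.00799 mg/L

2.07 µg/L = 0.00207 mg/L.
158 L/s = 0.158 m³/s.
After input A: C = (96.3·0.00207 + 0.158·3.5) / 96.46 = 0.0078 mg/L.
260 L/s = 0.26 m³/s.
16.5 µg/L = 0.0165 mg/L.
After input B: C = (96.46·0.0078 + 0.26·0.0165) / 96.72 = 0.007823 mg/L.
20.5 L/s = 0.0205 m³/s.
After input C: C = (96.72·0.007823 + 0.0205·0.79) / 96.74 = 0.007989 mg/L.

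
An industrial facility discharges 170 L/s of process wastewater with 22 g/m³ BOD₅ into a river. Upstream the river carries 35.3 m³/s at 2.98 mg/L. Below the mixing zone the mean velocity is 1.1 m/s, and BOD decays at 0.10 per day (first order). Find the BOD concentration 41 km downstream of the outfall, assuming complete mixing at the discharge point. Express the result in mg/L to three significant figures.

170 L/s = 0.17 m³/s.
After complete mixing, C₀ = (0.17·22 + 35.3·2.98) / 35.47 = 3.071 mg/L.
Travel time t = 4.1e+04 m / 1.1 m/s = 3.727e+04 s = 0.4314 d.
C = 3.071·exp(−0.10·0.4314) = 3.071·0.9578 = 2.941 mg/L.

2.94 mg/L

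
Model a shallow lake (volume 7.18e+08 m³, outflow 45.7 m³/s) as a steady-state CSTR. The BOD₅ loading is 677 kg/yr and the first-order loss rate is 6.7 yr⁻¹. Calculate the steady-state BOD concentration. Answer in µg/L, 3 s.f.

0.108 µg/L

Outflow Q = 45.7 m³/s × 3.156e+07 s/yr = 1.442e+09 m³/yr.
Steady-state CSTR mass balance: W = Q·C + k·V·C, so C = W/(Q + kV).
Q + kV = 1.442e+09 + 6.7·7.18e+08 = 6.253e+09 m³/yr.
C = 677/6.253e+09 = 1.083e-07 kg/m³ = 0.0001083 mg/L = 0.1083 µg/L.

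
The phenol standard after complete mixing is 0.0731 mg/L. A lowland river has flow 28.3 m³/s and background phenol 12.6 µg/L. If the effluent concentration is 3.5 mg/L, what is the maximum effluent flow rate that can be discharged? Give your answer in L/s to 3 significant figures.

500 L/s

12.6 µg/L = 0.0126 mg/L.
Mass balance at complete mixing: C_std·(Q_w + Q_r) = Q_w·C_e + Q_r·C_b.
Rearranging, Q_w = Q_r·(C_std − C_b)/(C_e − C_std) = 28.3·(0.0731 − 0.0126) / (3.5 − 0.0731) = 0.4996 m³/s.
= 499.6 L/s.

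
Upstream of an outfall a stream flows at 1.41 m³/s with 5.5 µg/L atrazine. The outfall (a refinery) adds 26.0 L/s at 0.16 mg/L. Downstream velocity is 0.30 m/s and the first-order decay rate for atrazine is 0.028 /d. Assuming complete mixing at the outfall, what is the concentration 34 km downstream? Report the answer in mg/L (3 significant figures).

26.0 L/s = 0.026 m³/s.
5.5 µg/L = 0.0055 mg/L.
After complete mixing, C₀ = (0.026·0.16 + 1.41·0.0055) / 1.436 = 0.008297 mg/L.
Travel time t = 3.4e+04 m / 0.30 m/s = 1.133e+05 s = 1.312 d.
C = 0.008297·exp(−0.028·1.312) = 0.008297·0.9639 = 0.007998 mg/L.

0.00800 mg/L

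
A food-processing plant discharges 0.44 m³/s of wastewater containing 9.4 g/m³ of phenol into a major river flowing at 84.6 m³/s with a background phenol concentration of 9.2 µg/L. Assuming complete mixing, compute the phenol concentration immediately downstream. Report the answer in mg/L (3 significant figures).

0.0578 mg/L

9.2 µg/L = 0.0092 mg/L.
Conservation of mass across the mixing zone: C = (0.44·9.4 + 84.6·0.0092) / (0.44 + 84.6) = 4.914/85.04 = 0.05779 mg/L.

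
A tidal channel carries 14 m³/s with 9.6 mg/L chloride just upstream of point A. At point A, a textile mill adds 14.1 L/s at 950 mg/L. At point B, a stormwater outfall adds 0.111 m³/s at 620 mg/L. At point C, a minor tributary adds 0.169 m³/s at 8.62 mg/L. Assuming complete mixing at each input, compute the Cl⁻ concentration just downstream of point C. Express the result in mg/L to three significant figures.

15.3 mg/L

14.1 L/s = 0.0141 m³/s.
After input A: C = (14·9.6 + 0.0141·950) / 14.01 = 10.55 mg/L.
After input B: C = (14.01·10.55 + 0.111·620) / 14.13 = 15.34 mg/L.
After input C: C = (14.13·15.34 + 0.169·8.62) / 14.29 = 15.26 mg/L.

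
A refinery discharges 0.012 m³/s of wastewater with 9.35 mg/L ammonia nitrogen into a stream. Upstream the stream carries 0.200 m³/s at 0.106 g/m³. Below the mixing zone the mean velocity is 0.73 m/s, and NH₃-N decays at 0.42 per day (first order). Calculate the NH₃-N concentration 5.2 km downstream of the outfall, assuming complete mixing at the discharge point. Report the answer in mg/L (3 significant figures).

0.608 mg/L

After complete mixing, C₀ = (0.012·9.35 + 0.2·0.106) / 0.212 = 0.6292 mg/L.
Travel time t = 5200 m / 0.73 m/s = 7123 s = 0.08245 d.
C = 0.6292·exp(−0.42·0.08245) = 0.6292·0.966 = 0.6078 mg/L.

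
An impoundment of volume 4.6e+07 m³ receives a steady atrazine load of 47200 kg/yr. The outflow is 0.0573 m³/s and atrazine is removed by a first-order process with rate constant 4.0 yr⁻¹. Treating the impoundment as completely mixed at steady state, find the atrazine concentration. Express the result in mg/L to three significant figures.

Outflow Q = 0.0573 m³/s × 3.156e+07 s/yr = 1.808e+06 m³/yr.
Steady-state CSTR mass balance: W = Q·C + k·V·C, so C = W/(Q + kV).
Q + kV = 1.808e+06 + 4.0·4.6e+07 = 1.858e+08 m³/yr.
C = 47200/1.858e+08 = 0.000254 kg/m³ = 0.254 mg/L.

0.254 mg/L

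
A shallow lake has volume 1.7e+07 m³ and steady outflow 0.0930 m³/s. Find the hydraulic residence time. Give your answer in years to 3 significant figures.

Q = 0.0930 m³/s × 3.156e+07 s/yr = 2.935e+06 m³/yr.
Hydraulic residence time τ = V/Q = 1.7e+07/2.935e+06 = 5.792 yr.

5.79 yr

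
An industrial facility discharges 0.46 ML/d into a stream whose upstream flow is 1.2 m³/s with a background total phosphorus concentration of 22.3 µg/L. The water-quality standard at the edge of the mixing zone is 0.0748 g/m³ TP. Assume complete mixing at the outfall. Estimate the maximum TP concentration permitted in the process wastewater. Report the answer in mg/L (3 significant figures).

11.9 mg/L

0.46 ML/d = 0.005324 m³/s.
22.3 µg/L = 0.0223 mg/L.
Mass balance: 0.0748·1.205 = 0.005324·Cₑ + 1.2·0.0223.
Cₑ = (0.09016 − 0.02676) / 0.005324 = 11.91 mg/L.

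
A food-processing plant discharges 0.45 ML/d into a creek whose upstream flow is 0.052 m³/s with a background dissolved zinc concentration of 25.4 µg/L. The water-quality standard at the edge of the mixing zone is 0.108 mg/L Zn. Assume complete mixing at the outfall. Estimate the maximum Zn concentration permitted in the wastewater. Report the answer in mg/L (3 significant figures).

0.45 ML/d = 0.005208 m³/s.
25.4 µg/L = 0.0254 mg/L.
Mass balance: 0.108·0.05721 = 0.005208·Cₑ + 0.052·0.0254.
Cₑ = (0.006178 − 0.001321) / 0.005208 = 0.9327 mg/L.

0.933 mg/L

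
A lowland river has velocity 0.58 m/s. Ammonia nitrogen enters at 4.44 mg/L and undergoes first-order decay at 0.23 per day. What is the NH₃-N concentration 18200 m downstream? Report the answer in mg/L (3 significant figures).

Travel time t = 18200 m / 0.58 m/s = 1.82e+04/0.58 = 3.138e+04 s = 0.3632 d.
First-order decay: C = 4.44·exp(−0.23·0.3632) = 4.44·0.9199 = 4.084 mg/L.

4.08 mg/L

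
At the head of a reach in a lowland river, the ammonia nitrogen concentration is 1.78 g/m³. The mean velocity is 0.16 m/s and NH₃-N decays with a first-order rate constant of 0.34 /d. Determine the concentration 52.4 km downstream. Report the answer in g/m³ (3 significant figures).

0.491 g/m³

Travel time t = 52.4 km / 0.16 m/s = 5.24e+04/0.16 = 3.275e+05 s = 3.791 d.
First-order decay: C = 1.78·exp(−0.34·3.791) = 1.78·0.2756 = 0.4906 g/m³.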